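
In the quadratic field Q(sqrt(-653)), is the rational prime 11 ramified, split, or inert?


K = Q(sqrt(-653)). Since d mod 4 = 3, disc(K) = -2612.
Check p | disc: -2612 mod 11 = 6.
p does not divide disc. Compute Legendre symbol (d/p):
7^((11-1)/2) mod 11 = -1
(d/p) = -1, so p is inert: (p) stays prime with e=1, f=2, g=1.
Therefore p is inert.

inert


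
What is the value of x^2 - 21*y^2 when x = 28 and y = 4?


x^2 - d*y^2
= 28^2 - 21*4^2
= 784 - 336
= 448

448


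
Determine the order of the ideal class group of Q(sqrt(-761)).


K = Q(sqrt(-761)). d mod 4 = 3, so D = disc(K) = 4d = -3044
h(K) equals the number of primitive reduced positive-definite forms (a, b, c) = a*x^2 + b*x*y + c*y^2 with b^2 - 4ac = D,
where reduced means |b| <= a <= c, with b >= 0 whenever |b| = a or a = c, and primitive means gcd(a, b, c) = 1.
Reduced forces 3a^2 <= |D| = 3044, so 1 <= a <= 31; b must have the parity of D, and c = (b^2 - D)/(4a) must be an integer >= a.
Enumerate a = 1..31, b in [-a, a]:
  a=1: (1, 0, 761)  [1]
  a=2: (2, 2, 381)  [1]
  a=3: (3, -2, 254), (3, 2, 254)  [2]
  a=4: none
  a=5: (5, -4, 153), (5, 4, 153)  [2]
  a=6: (6, -2, 127), (6, 2, 127)  [2]
  a=7: (7, -6, 110), (7, 6, 110)  [2]
  a=8: none
  a=9: (9, -4, 85), (9, 4, 85)  [2]
  a=10: (10, -6, 77), (10, 6, 77)  [2]
  a=11: (11, -6, 70), (11, 6, 70)  [2]
  a=12..13: none
  a=14: (14, -6, 55), (14, 6, 55)  [2]
  a=15: (15, -14, 54), (15, -4, 51), (15, 4, 51), (15, 14, 54)  [4]
  a=16: none
  a=17: (17, -4, 45), (17, 4, 45)  [2]
  a=18: (18, -14, 45), (18, 14, 45)  [2]
  a=19..20: none
  a=21: (21, -20, 41), (21, -8, 37), (21, 8, 37), (21, 20, 41)  [4]
  a=22: (22, -6, 35), (22, 6, 35)  [2]
  a=23..24: none
  a=25: (25, -16, 33), (25, 16, 33)  [2]
  a=26: none
  a=27: (27, -14, 30), (27, 14, 30)  [2]
  a=28: none
  a=29: (29, -28, 33), (29, 28, 33)  [2]
  a=30: (30, -26, 31), (30, 26, 31)  [2]
  a=31: none
Total reduced forms: 1 + 1 + 2 + 2 + 2 + 2 + 2 + 2 + 2 + 2 + 4 + 2 + 2 + 4 + 2 + 2 + 2 + 2 + 2 = 40
h = 40

40


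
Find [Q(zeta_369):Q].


The degree equals Euler's totient phi(369).
369 = 3^2 * 41
phi(369) = 240

240


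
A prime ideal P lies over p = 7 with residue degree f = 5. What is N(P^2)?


N(P^a) = p^(a*f)
= 7^(2*5)
= 7^10
= 282475249

282475249


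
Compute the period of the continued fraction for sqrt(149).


Run the CF algorithm for sqrt(149).
a_0 = floor(sqrt(149)) = 12; set m_0=0, q_0=1.
Recurrence: m' = q*a - m,  q' = (d - m'^2)/q,  a' = floor((a_0 + m')/q').
  step 1: m=12, q=5, a=4
  step 2: m=8, q=17, a=1
  step 3: m=9, q=4, a=5
  step 4: m=11, q=7, a=3
  step 5: m=10, q=7, a=3
  step 6: m=11, q=4, a=5
  step 7: m=9, q=17, a=1
  step 8: m=8, q=5, a=4
  step 9: m=12, q=1, a=24
a_9 = 2*a_0 = 24, so the period closes here.
sqrt(149) = [12; 4, 1, 5, 3, 3, 5, 1, 4, 24]
Period length = 9

9


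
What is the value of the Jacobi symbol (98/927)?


Compute (98/927) via quadratic reciprocity:
  pull out 2: (2/927) = +1  (since 927 mod 8 = 7)
  reciprocity: (49/927) -> +(927/49)
  reduce: (45/49)
  reciprocity: (45/49) -> +(49/45)
  reduce: (4/45)
  pull out 2: (2/45) = -1  (since 45 mod 8 = 5)
  pull out 2: (2/45) = -1  (since 45 mod 8 = 5)
  (1/45) = 1
Product of signs = 1

1


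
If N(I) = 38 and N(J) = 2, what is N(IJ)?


N(IJ) = N(I) * N(J)
= 38 * 2
= 76

76


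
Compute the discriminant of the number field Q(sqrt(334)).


For K = Q(sqrt(d)) with d squarefree: disc(K) = d if d = 1 mod 4, and disc(K) = 4d if d = 2 or 3 mod 4.
Here d = 334, and d mod 4 = 2.
d = 2 mod 4, not 1 (O_K = Z[sqrt(d)]), so disc(K) = 4d = 4 * (334) = 1336

1336


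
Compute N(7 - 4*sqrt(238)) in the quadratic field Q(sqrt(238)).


N(a + b*sqrt(d)) = a^2 - d*b^2
= (7)^2 - (238)*(-4)^2
= 49 - 3808
= -3759

-3759


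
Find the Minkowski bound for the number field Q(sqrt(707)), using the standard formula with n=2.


d = 707, d mod 4 = 3, so disc(K) = 4d = 2828; |disc(K)| = 2828
Real quadratic field, so n = 2, s = r2 = 0, r1 = 2
M = (n!/n^n) * (4/pi)^s * sqrt(|disc(K)|) = (2!/2^2) * (4/pi)^0 * sqrt(2828)
= 0.5 * 1.000000 * 53.178943
= 26.5895

26.5895


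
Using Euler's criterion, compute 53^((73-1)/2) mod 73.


p = 73 is prime and the exponent is (p-1)/2 = 36, so by Euler's criterion 53^36 = (53/73) = +1 or -1 mod 73.
Compute by square-and-multiply:
  36 = 32 + 4 (binary 100100)
  Repeated squaring mod 73: 53^1 = 53, 53^2 = 35, 53^4 = 57, 53^8 = 37, 53^16 = 55, 53^32 = 32
  53^36 = 53^32 * 53^4 = 32 * 57 mod 73
    32 * 57 = 1824 = 72 mod 73
  53^36 = 72 mod 73
Result 72 = p - 1 = -1 mod 73: 53 is a quadratic non-residue mod 73. As a residue in [0, p-1] the value is 72.
53^36 mod 73 = 72

72


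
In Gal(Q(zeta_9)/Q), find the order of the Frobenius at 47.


The Frobenius at p in Gal(Q(zeta_n)/Q) = (Z/nZ)* is the class of p, so its order is ord_9(47), the smallest k >= 1 with 47^k = 1 mod 9.
n = 9 = 3^2, phi(9) = 6; the order divides phi(n).
Divisors of 6: 1, 2, 3, 6
Repeated squaring mod 9: 47^1 = 2, 47^2 = 4, 47^4 = 7
Test divisors in increasing order:
  k=1: 47^1 = 2 mod 9
  k=2: 47^2 = 4 mod 9
  k=3: 47^3 = 4 * 2 = 8 mod 9
  k=6: 47^6 = 7 * 4 = 1 mod 9  <- first divisor giving 1
Order = 6

6


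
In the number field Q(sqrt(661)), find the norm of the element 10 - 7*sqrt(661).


N(a + b*sqrt(d)) = a^2 - d*b^2
= (10)^2 - (661)*(-7)^2
= 100 - 32389
= -32289

-32289


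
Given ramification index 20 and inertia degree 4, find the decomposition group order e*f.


|D_P| = e * f
= 20 * 4
= 80

80


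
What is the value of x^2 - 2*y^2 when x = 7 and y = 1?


x^2 - d*y^2
= 7^2 - 2*1^2
= 49 - 2
= 47

47


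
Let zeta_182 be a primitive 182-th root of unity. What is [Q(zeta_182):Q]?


The degree equals Euler's totient phi(182).
182 = 2 * 7 * 13
phi(182) = 72

72


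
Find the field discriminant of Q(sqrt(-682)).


For K = Q(sqrt(d)) with d squarefree: disc(K) = d if d = 1 mod 4, and disc(K) = 4d if d = 2 or 3 mod 4.
Here d = -682, and d mod 4 = 2.
d = 2 mod 4, not 1 (O_K = Z[sqrt(d)]), so disc(K) = 4d = 4 * (-682) = -2728

-2728


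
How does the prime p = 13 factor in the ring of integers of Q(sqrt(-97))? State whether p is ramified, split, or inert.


K = Q(sqrt(-97)). Since d mod 4 = 3, disc(K) = -388.
Check p | disc: -388 mod 13 = 2.
p does not divide disc. Compute Legendre symbol (d/p):
7^((13-1)/2) mod 13 = -1
(d/p) = -1, so p is inert: (p) stays prime with e=1, f=2, g=1.
Therefore p is inert.

inert


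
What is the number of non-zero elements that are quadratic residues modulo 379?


For prime p, the number of non-zero quadratic residues is (p-1)/2.
= (379-1)/2
= 189

189


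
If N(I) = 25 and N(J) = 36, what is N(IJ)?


N(IJ) = N(I) * N(J)
= 25 * 36
= 900

900


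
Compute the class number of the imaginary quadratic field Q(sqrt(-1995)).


K = Q(sqrt(-1995)). d mod 4 = 1, so D = disc(K) = d = -1995
h(K) equals the number of primitive reduced positive-definite forms (a, b, c) = a*x^2 + b*x*y + c*y^2 with b^2 - 4ac = D,
where reduced means |b| <= a <= c, with b >= 0 whenever |b| = a or a = c, and primitive means gcd(a, b, c) = 1.
Reduced forces 3a^2 <= |D| = 1995, so 1 <= a <= 25; b must have the parity of D, and c = (b^2 - D)/(4a) must be an integer >= a.
Enumerate a = 1..25, b in [-a, a]:
  a=1: (1, 1, 499)  [1]
  a=2: none
  a=3: (3, 3, 167)  [1]
  a=4: none
  a=5: (5, 5, 101)  [1]
  a=6: none
  a=7: (7, 7, 73)  [1]
  a=8..14: none
  a=15: (15, 15, 37)  [1]
  a=16..18: none
  a=19: (19, 19, 31)  [1]
  a=20: none
  a=21: (21, 21, 29)  [1]
  a=22: none
  a=23: (23, 11, 23)  [1]
  a=24..25: none
Total reduced forms: 1 + 1 + 1 + 1 + 1 + 1 + 1 + 1 = 8
h = 8

8


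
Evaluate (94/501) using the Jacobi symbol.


Compute (94/501) via quadratic reciprocity:
  pull out 2: (2/501) = -1  (since 501 mod 8 = 5)
  reciprocity: (47/501) -> +(501/47)
  reduce: (31/47)
  reciprocity: (31/47) -> -(47/31)
  reduce: (16/31)
  pull out 2: (2/31) = +1  (since 31 mod 8 = 7)
  pull out 2: (2/31) = +1  (since 31 mod 8 = 7)
  pull out 2: (2/31) = +1  (since 31 mod 8 = 7)
  pull out 2: (2/31) = +1  (since 31 mod 8 = 7)
  (1/31) = 1
Product of signs = 1

1


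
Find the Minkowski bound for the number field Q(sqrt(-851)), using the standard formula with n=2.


d = -851, d mod 4 = 1, so disc(K) = d = -851; |disc(K)| = 851
Imaginary quadratic field, so n = 2, s = r2 = 1, r1 = 0
M = (n!/n^n) * (4/pi)^s * sqrt(|disc(K)|) = (2!/2^2) * (4/pi)^1 * sqrt(851)
= 0.5 * 1.273240 * 29.171904
= 18.5714

18.5714


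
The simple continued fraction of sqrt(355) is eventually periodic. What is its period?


Run the CF algorithm for sqrt(355).
a_0 = floor(sqrt(355)) = 18; set m_0=0, q_0=1.
Recurrence: m' = q*a - m,  q' = (d - m'^2)/q,  a' = floor((a_0 + m')/q').
  step 1: m=18, q=31, a=1
  step 2: m=13, q=6, a=5
  step 3: m=17, q=11, a=3
  step 4: m=16, q=9, a=3
  step 5: m=11, q=26, a=1
  step 6: m=15, q=5, a=6
  step 7: m=15, q=26, a=1
  step 8: m=11, q=9, a=3
  step 9: m=16, q=11, a=3
  step 10: m=17, q=6, a=5
  step 11: m=13, q=31, a=1
  step 12: m=18, q=1, a=36
a_12 = 2*a_0 = 36, so the period closes here.
sqrt(355) = [18; 1, 5, 3, 3, 1, 6, 1, 3, 3, 5, 1, 36]
Period length = 12

12


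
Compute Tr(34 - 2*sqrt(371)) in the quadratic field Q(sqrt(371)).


Tr(a + b*sqrt(d)) = (a + b*sqrt(d)) + (a - b*sqrt(d)) = 2a
= 2 * (34)
= 68

68


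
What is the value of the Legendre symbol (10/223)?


p = 223 is prime, so compute (10/223) with the reciprocity algorithm (Jacobi-symbol steps: pull out 2s via (2/n), flip via reciprocity, reduce):
  pull out 2: (2/223) = +1  (since 223 mod 8 = 7)
  reciprocity: (5/223) -> +(223/5)
  reduce: (3/5)
  reciprocity: (3/5) -> +(5/3)
  reduce: (2/3)
  pull out 2: (2/3) = -1  (since 3 mod 8 = 3)
  (1/3) = 1
Product of signs = -1
(10/223) = -1

-1


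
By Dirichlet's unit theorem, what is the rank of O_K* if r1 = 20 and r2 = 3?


By Dirichlet's unit theorem:
rank = r1 + r2 - 1
= 20 + 3 - 1
= 22

22


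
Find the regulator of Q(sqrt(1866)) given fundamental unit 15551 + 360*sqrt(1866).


epsilon = 15551 + 360*sqrt(1866)
= 31102.0000
R = ln(31102.0000)
= 10.3450

10.3450


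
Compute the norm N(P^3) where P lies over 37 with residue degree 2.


N(P^a) = p^(a*f)
= 37^(3*2)
= 37^6
= 2565726409

2565726409


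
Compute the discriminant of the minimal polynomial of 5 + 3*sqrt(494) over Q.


The element 5 + 3*sqrt(494) has minimal polynomial:
x^2 - 10*x - 4421
Discriminant = (-10)^2 - 4*(-4421)
= 100 + 17684
= 17784

17784


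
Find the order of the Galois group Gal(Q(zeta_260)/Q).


|Gal(Q(zeta_260)/Q)| = phi(260)
= 96

96


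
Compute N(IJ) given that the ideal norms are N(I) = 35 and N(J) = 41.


N(IJ) = N(I) * N(J)
= 35 * 41
= 1435

1435


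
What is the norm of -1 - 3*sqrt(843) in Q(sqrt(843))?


N(a + b*sqrt(d)) = a^2 - d*b^2
= (-1)^2 - (843)*(-3)^2
= 1 - 7587
= -7586

-7586


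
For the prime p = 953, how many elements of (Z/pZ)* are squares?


For prime p, the number of non-zero quadratic residues is (p-1)/2.
= (953-1)/2
= 476

476


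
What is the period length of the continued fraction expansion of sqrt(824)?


Run the CF algorithm for sqrt(824).
a_0 = floor(sqrt(824)) = 28; set m_0=0, q_0=1.
Recurrence: m' = q*a - m,  q' = (d - m'^2)/q,  a' = floor((a_0 + m')/q').
  step 1: m=28, q=40, a=1
  step 2: m=12, q=17, a=2
  step 3: m=22, q=20, a=2
  step 4: m=18, q=25, a=1
  step 5: m=7, q=31, a=1
  step 6: m=24, q=8, a=6
  step 7: m=24, q=31, a=1
  step 8: m=7, q=25, a=1
  step 9: m=18, q=20, a=2
  step 10: m=22, q=17, a=2
  step 11: m=12, q=40, a=1
  step 12: m=28, q=1, a=56
a_12 = 2*a_0 = 56, so the period closes here.
sqrt(824) = [28; 1, 2, 2, 1, 1, 6, 1, 1, 2, 2, 1, 56]
Period length = 12

12


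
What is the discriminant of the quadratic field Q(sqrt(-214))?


For K = Q(sqrt(d)) with d squarefree: disc(K) = d if d = 1 mod 4, and disc(K) = 4d if d = 2 or 3 mod 4.
Here d = -214, and d mod 4 = 2.
d = 2 mod 4, not 1 (O_K = Z[sqrt(d)]), so disc(K) = 4d = 4 * (-214) = -856

-856


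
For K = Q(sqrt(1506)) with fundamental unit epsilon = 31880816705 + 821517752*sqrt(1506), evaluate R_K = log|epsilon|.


epsilon = 31880816705 + 821517752*sqrt(1506)
= 6.3762e+10
R = ln(6.3762e+10)
= 24.8784

24.8784


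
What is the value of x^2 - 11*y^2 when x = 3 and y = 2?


x^2 - d*y^2
= 3^2 - 11*2^2
= 9 - 44
= -35

-35


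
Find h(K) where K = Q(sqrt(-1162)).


K = Q(sqrt(-1162)). d mod 4 = 2, so D = disc(K) = 4d = -4648
h(K) equals the number of primitive reduced positive-definite forms (a, b, c) = a*x^2 + b*x*y + c*y^2 with b^2 - 4ac = D,
where reduced means |b| <= a <= c, with b >= 0 whenever |b| = a or a = c, and primitive means gcd(a, b, c) = 1.
Reduced forces 3a^2 <= |D| = 4648, so 1 <= a <= 39; b must have the parity of D, and c = (b^2 - D)/(4a) must be an integer >= a.
Enumerate a = 1..39, b in [-a, a]:
  a=1: (1, 0, 1162)  [1]
  a=2: (2, 0, 581)  [1]
  a=3..6: none
  a=7: (7, 0, 166)  [1]
  a=8..10: none
  a=11: (11, -4, 106), (11, 4, 106)  [2]
  a=12..13: none
  a=14: (14, 0, 83)  [1]
  a=15..18: none
  a=19: (19, -8, 62), (19, 8, 62)  [2]
  a=20..21: none
  a=22: (22, -4, 53), (22, 4, 53)  [2]
  a=23..30: none
  a=31: (31, -8, 38), (31, 8, 38)  [2]
  a=32..39: none
Total reduced forms: 1 + 1 + 1 + 2 + 1 + 2 + 2 + 2 = 12
h = 12

12


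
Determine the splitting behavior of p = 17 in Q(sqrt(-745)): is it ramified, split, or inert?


K = Q(sqrt(-745)). Since d mod 4 = 3, disc(K) = -2980.
Check p | disc: -2980 mod 17 = 12.
p does not divide disc. Compute Legendre symbol (d/p):
3^((17-1)/2) mod 17 = -1
(d/p) = -1, so p is inert: (p) stays prime with e=1, f=2, g=1.
Therefore p is inert.

inert


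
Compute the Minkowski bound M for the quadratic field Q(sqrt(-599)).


d = -599, d mod 4 = 1, so disc(K) = d = -599; |disc(K)| = 599
Imaginary quadratic field, so n = 2, s = r2 = 1, r1 = 0
M = (n!/n^n) * (4/pi)^s * sqrt(|disc(K)|) = (2!/2^2) * (4/pi)^1 * sqrt(599)
= 0.5 * 1.273240 * 24.474477
= 15.5809

15.5809


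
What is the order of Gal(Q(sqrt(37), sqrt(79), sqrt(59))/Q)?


The 3 square roots of distinct primes are multiplicatively independent over Q,
so [K:Q] = 2^3 and Gal(K/Q) is isomorphic to (Z/2Z)^3.
|Gal| = 2^3 = 8

8


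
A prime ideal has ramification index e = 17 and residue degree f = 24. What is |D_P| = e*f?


|D_P| = e * f
= 17 * 24
= 408

408


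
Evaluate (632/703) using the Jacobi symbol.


Compute (632/703) via quadratic reciprocity:
  pull out 2: (2/703) = +1  (since 703 mod 8 = 7)
  pull out 2: (2/703) = +1  (since 703 mod 8 = 7)
  pull out 2: (2/703) = +1  (since 703 mod 8 = 7)
  reciprocity: (79/703) -> -(703/79)
  reduce: (71/79)
  reciprocity: (71/79) -> -(79/71)
  reduce: (8/71)
  pull out 2: (2/71) = +1  (since 71 mod 8 = 7)
  pull out 2: (2/71) = +1  (since 71 mod 8 = 7)
  pull out 2: (2/71) = +1  (since 71 mod 8 = 7)
  (1/71) = 1
Product of signs = 1

1


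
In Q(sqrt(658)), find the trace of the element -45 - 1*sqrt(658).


Tr(a + b*sqrt(d)) = (a + b*sqrt(d)) + (a - b*sqrt(d)) = 2a
= 2 * (-45)
= -90

-90


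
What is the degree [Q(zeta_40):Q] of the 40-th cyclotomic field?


The degree equals Euler's totient phi(40).
40 = 2^3 * 5
phi(40) = 16

16


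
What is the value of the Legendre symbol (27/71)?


p = 71 is prime, so compute (27/71) with the reciprocity algorithm (Jacobi-symbol steps: pull out 2s via (2/n), flip via reciprocity, reduce):
  reciprocity: (27/71) -> -(71/27)
  reduce: (17/27)
  reciprocity: (17/27) -> +(27/17)
  reduce: (10/17)
  pull out 2: (2/17) = +1  (since 17 mod 8 = 1)
  reciprocity: (5/17) -> +(17/5)
  reduce: (2/5)
  pull out 2: (2/5) = -1  (since 5 mod 8 = 5)
  (1/5) = 1
Product of signs = 1
(27/71) = 1

1


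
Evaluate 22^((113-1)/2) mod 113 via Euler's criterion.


p = 113 is prime and the exponent is (p-1)/2 = 56, so by Euler's criterion 22^56 = (22/113) = +1 or -1 mod 113.
Compute by square-and-multiply:
  56 = 32 + 16 + 8 (binary 111000)
  Repeated squaring mod 113: 22^1 = 22, 22^2 = 32, 22^4 = 7, 22^8 = 49, 22^16 = 28, 22^32 = 106
  22^56 = 22^32 * 22^16 * 22^8 = 106 * 28 * 49 mod 113
    106 * 28 = 2968 = 30 mod 113
    30 * 49 = 1470 = 1 mod 113
  22^56 = 1 mod 113
Result 1: 22 is a quadratic residue mod 113.
22^56 mod 113 = 1

1


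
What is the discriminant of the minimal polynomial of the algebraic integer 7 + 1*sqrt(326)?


The element 7 + 1*sqrt(326) has minimal polynomial:
x^2 - 14*x - 277
Discriminant = (-14)^2 - 4*(-277)
= 196 + 1108
= 1304

1304


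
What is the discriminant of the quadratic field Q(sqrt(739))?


For K = Q(sqrt(d)) with d squarefree: disc(K) = d if d = 1 mod 4, and disc(K) = 4d if d = 2 or 3 mod 4.
Here d = 739, and d mod 4 = 3.
d = 3 mod 4, not 1 (O_K = Z[sqrt(d)]), so disc(K) = 4d = 4 * (739) = 2956

2956


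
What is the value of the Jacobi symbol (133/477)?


Compute (133/477) via quadratic reciprocity:
  reciprocity: (133/477) -> +(477/133)
  reduce: (78/133)
  pull out 2: (2/133) = -1  (since 133 mod 8 = 5)
  reciprocity: (39/133) -> +(133/39)
  reduce: (16/39)
  pull out 2: (2/39) = +1  (since 39 mod 8 = 7)
  pull out 2: (2/39) = +1  (since 39 mod 8 = 7)
  pull out 2: (2/39) = +1  (since 39 mod 8 = 7)
  pull out 2: (2/39) = +1  (since 39 mod 8 = 7)
  (1/39) = 1
Product of signs = -1

-1


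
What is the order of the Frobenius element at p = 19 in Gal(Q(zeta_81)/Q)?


The Frobenius at p in Gal(Q(zeta_n)/Q) = (Z/nZ)* is the class of p, so its order is ord_81(19), the smallest k >= 1 with 19^k = 1 mod 81.
n = 81 = 3^4, phi(81) = 54; the order divides phi(n).
Divisors of 54: 1, 2, 3, 6, 9, 18, 27, 54
Repeated squaring mod 81: 19^1 = 19, 19^2 = 37, 19^4 = 73, 19^8 = 64, 19^16 = 46, 19^32 = 10
Test divisors in increasing order:
  k=1: 19^1 = 19 mod 81
  k=2: 19^2 = 37 mod 81
  k=3: 19^3 = 37 * 19 = 55 mod 81
  k=6: 19^6 = 73 * 37 = 28 mod 81
  k=9: 19^9 = 64 * 19 = 1 mod 81  <- first divisor giving 1
Order = 9

9


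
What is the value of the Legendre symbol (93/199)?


p = 199 is prime, so compute (93/199) with the reciprocity algorithm (Jacobi-symbol steps: pull out 2s via (2/n), flip via reciprocity, reduce):
  reciprocity: (93/199) -> +(199/93)
  reduce: (13/93)
  reciprocity: (13/93) -> +(93/13)
  reduce: (2/13)
  pull out 2: (2/13) = -1  (since 13 mod 8 = 5)
  (1/13) = 1
Product of signs = -1
(93/199) = -1

-1


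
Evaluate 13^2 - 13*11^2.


x^2 - d*y^2
= 13^2 - 13*11^2
= 169 - 1573
= -1404

-1404


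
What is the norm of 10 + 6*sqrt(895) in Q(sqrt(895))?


N(a + b*sqrt(d)) = a^2 - d*b^2
= (10)^2 - (895)*(6)^2
= 100 - 32220
= -32120

-32120


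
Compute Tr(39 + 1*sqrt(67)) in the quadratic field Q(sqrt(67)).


Tr(a + b*sqrt(d)) = (a + b*sqrt(d)) + (a - b*sqrt(d)) = 2a
= 2 * (39)
= 78

78


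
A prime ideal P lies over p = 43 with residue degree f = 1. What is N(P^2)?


N(P^a) = p^(a*f)
= 43^(2*1)
= 43^2
= 1849

1849


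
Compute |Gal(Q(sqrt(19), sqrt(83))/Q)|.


The 2 square roots of distinct primes are multiplicatively independent over Q,
so [K:Q] = 2^2 and Gal(K/Q) is isomorphic to (Z/2Z)^2.
|Gal| = 2^2 = 4

4


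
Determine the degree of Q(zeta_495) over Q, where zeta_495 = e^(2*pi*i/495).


The degree equals Euler's totient phi(495).
495 = 3^2 * 5 * 11
phi(495) = 240

240


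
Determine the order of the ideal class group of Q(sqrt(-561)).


K = Q(sqrt(-561)). d mod 4 = 3, so D = disc(K) = 4d = -2244
h(K) equals the number of primitive reduced positive-definite forms (a, b, c) = a*x^2 + b*x*y + c*y^2 with b^2 - 4ac = D,
where reduced means |b| <= a <= c, with b >= 0 whenever |b| = a or a = c, and primitive means gcd(a, b, c) = 1.
Reduced forces 3a^2 <= |D| = 2244, so 1 <= a <= 27; b must have the parity of D, and c = (b^2 - D)/(4a) must be an integer >= a.
Enumerate a = 1..27, b in [-a, a]:
  a=1: (1, 0, 561)  [1]
  a=2: (2, 2, 281)  [1]
  a=3: (3, 0, 187)  [1]
  a=4: none
  a=5: (5, -4, 113), (5, 4, 113)  [2]
  a=6: (6, 6, 95)  [1]
  a=7..9: none
  a=10: (10, -6, 57), (10, 6, 57)  [2]
  a=11: (11, 0, 51)  [1]
  a=12..14: none
  a=15: (15, -6, 38), (15, 6, 38)  [2]
  a=16: none
  a=17: (17, 0, 33)  [1]
  a=18: none
  a=19: (19, -6, 30), (19, 6, 30)  [2]
  a=20..21: none
  a=22: (22, 22, 31)  [1]
  a=23..24: none
  a=25: (25, 16, 25)  [1]
  a=26..27: none
Total reduced forms: 1 + 1 + 1 + 2 + 1 + 2 + 1 + 2 + 1 + 2 + 1 + 1 = 16
h = 16

16


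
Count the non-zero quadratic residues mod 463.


For prime p, the number of non-zero quadratic residues is (p-1)/2.
= (463-1)/2
= 231

231


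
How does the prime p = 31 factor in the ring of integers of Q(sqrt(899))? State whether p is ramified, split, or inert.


K = Q(sqrt(899)). Since d mod 4 = 3, disc(K) = 3596.
Check p | disc: 3596 mod 31 = 0.
p divides disc, so p ramifies: (p) = P^2 with e=2, f=1, g=1.
Therefore p is ramified.

ramified


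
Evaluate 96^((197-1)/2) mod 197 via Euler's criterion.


p = 197 is prime and the exponent is (p-1)/2 = 98, so by Euler's criterion 96^98 = (96/197) = +1 or -1 mod 197.
Compute by square-and-multiply:
  98 = 64 + 32 + 2 (binary 1100010)
  Repeated squaring mod 197: 96^1 = 96, 96^2 = 154, 96^4 = 76, 96^8 = 63, 96^16 = 29, 96^32 = 53, 96^64 = 51
  96^98 = 96^64 * 96^32 * 96^2 = 51 * 53 * 154 mod 197
    51 * 53 = 2703 = 142 mod 197
    142 * 154 = 21868 = 1 mod 197
  96^98 = 1 mod 197
Result 1: 96 is a quadratic residue mod 197.
96^98 mod 197 = 1

1


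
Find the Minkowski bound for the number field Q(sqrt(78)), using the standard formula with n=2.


d = 78, d mod 4 = 2, so disc(K) = 4d = 312; |disc(K)| = 312
Real quadratic field, so n = 2, s = r2 = 0, r1 = 2
M = (n!/n^n) * (4/pi)^s * sqrt(|disc(K)|) = (2!/2^2) * (4/pi)^0 * sqrt(312)
= 0.5 * 1.000000 * 17.663522
= 8.8318

8.8318


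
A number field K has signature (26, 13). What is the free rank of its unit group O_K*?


By Dirichlet's unit theorem:
rank = r1 + r2 - 1
= 26 + 13 - 1
= 38

38


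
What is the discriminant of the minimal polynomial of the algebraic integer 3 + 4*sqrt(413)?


The element 3 + 4*sqrt(413) has minimal polynomial:
x^2 - 6*x - 6599
Discriminant = (-6)^2 - 4*(-6599)
= 36 + 26396
= 26432

26432


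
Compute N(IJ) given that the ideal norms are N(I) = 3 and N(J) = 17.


N(IJ) = N(I) * N(J)
= 3 * 17
= 51

51


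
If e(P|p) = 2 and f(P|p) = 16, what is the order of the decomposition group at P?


|D_P| = e * f
= 2 * 16
= 32

32


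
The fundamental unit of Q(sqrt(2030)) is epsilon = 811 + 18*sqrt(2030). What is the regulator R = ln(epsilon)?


epsilon = 811 + 18*sqrt(2030)
= 1621.9994
R = ln(1621.9994)
= 7.3914

7.3914


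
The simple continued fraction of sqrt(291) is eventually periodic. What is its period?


Run the CF algorithm for sqrt(291).
a_0 = floor(sqrt(291)) = 17; set m_0=0, q_0=1.
Recurrence: m' = q*a - m,  q' = (d - m'^2)/q,  a' = floor((a_0 + m')/q').
  step 1: m=17, q=2, a=17
  step 2: m=17, q=1, a=34
a_2 = 2*a_0 = 34, so the period closes here.
sqrt(291) = [17; 17, 34]
Period length = 2

2


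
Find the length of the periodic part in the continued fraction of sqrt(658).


Run the CF algorithm for sqrt(658).
a_0 = floor(sqrt(658)) = 25; set m_0=0, q_0=1.
Recurrence: m' = q*a - m,  q' = (d - m'^2)/q,  a' = floor((a_0 + m')/q').
  step 1: m=25, q=33, a=1
  step 2: m=8, q=18, a=1
  step 3: m=10, q=31, a=1
  step 4: m=21, q=7, a=6
  step 5: m=21, q=31, a=1
  step 6: m=10, q=18, a=1
  step 7: m=8, q=33, a=1
  step 8: m=25, q=1, a=50
a_8 = 2*a_0 = 50, so the period closes here.
sqrt(658) = [25; 1, 1, 1, 6, 1, 1, 1, 50]
Period length = 8

8


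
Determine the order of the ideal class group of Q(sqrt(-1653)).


K = Q(sqrt(-1653)). d mod 4 = 3, so D = disc(K) = 4d = -6612
h(K) equals the number of primitive reduced positive-definite forms (a, b, c) = a*x^2 + b*x*y + c*y^2 with b^2 - 4ac = D,
where reduced means |b| <= a <= c, with b >= 0 whenever |b| = a or a = c, and primitive means gcd(a, b, c) = 1.
Reduced forces 3a^2 <= |D| = 6612, so 1 <= a <= 46; b must have the parity of D, and c = (b^2 - D)/(4a) must be an integer >= a.
Enumerate a = 1..46, b in [-a, a]:
  a=1: (1, 0, 1653)  [1]
  a=2: (2, 2, 827)  [1]
  a=3: (3, 0, 551)  [1]
  a=4..5: none
  a=6: (6, 6, 277)  [1]
  a=7..16: none
  a=17: (17, -16, 101), (17, 16, 101)  [2]
  a=18: none
  a=19: (19, 0, 87)  [1]
  a=20..22: none
  a=23: (23, -14, 74), (23, 14, 74)  [2]
  a=24..28: none
  a=29: (29, 0, 57)  [1]
  a=30..33: none
  a=34: (34, -18, 51), (34, 18, 51)  [2]
  a=35..36: none
  a=37: (37, -14, 46), (37, 14, 46)  [2]
  a=38: (38, 38, 53)  [1]
  a=39..42: none
  a=43: (43, 28, 43)  [1]
  a=44..46: none
Total reduced forms: 1 + 1 + 1 + 1 + 2 + 1 + 2 + 1 + 2 + 2 + 1 + 1 = 16
h = 16

16


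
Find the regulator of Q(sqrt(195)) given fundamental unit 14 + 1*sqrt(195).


epsilon = 14 + 1*sqrt(195)
= 27.9642
R = ln(27.9642)
= 3.3309

3.3309


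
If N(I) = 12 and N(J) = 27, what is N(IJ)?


N(IJ) = N(I) * N(J)
= 12 * 27
= 324

324


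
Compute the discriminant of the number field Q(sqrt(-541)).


For K = Q(sqrt(d)) with d squarefree: disc(K) = d if d = 1 mod 4, and disc(K) = 4d if d = 2 or 3 mod 4.
Here d = -541, and d mod 4 = 3.
d = 3 mod 4, not 1 (O_K = Z[sqrt(d)]), so disc(K) = 4d = 4 * (-541) = -2164

-2164


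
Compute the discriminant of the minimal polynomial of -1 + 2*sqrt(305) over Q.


The element -1 + 2*sqrt(305) has minimal polynomial:
x^2 + 2*x - 1219
Discriminant = (2)^2 - 4*(-1219)
= 4 + 4876
= 4880

4880


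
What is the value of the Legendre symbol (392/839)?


p = 839 is prime, so compute (392/839) with the reciprocity algorithm (Jacobi-symbol steps: pull out 2s via (2/n), flip via reciprocity, reduce):
  pull out 2: (2/839) = +1  (since 839 mod 8 = 7)
  pull out 2: (2/839) = +1  (since 839 mod 8 = 7)
  pull out 2: (2/839) = +1  (since 839 mod 8 = 7)
  reciprocity: (49/839) -> +(839/49)
  reduce: (6/49)
  pull out 2: (2/49) = +1  (since 49 mod 8 = 1)
  reciprocity: (3/49) -> +(49/3)
  reduce: (1/3)
  (1/3) = 1
Product of signs = 1
(392/839) = 1

1


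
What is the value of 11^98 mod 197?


p = 197 is prime and the exponent is (p-1)/2 = 98, so by Euler's criterion 11^98 = (11/197) = +1 or -1 mod 197.
Compute by square-and-multiply:
  98 = 64 + 32 + 2 (binary 1100010)
  Repeated squaring mod 197: 11^1 = 11, 11^2 = 121, 11^4 = 63, 11^8 = 29, 11^16 = 53, 11^32 = 51, 11^64 = 40
  11^98 = 11^64 * 11^32 * 11^2 = 40 * 51 * 121 mod 197
    40 * 51 = 2040 = 70 mod 197
    70 * 121 = 8470 = 196 mod 197
  11^98 = 196 mod 197
Result 196 = p - 1 = -1 mod 197: 11 is a quadratic non-residue mod 197. As a residue in [0, p-1] the value is 196.
11^98 mod 197 = 196

196


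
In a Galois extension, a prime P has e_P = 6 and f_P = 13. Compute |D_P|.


|D_P| = e * f
= 6 * 13
= 78

78


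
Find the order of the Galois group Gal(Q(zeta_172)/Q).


|Gal(Q(zeta_172)/Q)| = phi(172)
= 84

84


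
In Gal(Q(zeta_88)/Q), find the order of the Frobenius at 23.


The Frobenius at p in Gal(Q(zeta_n)/Q) = (Z/nZ)* is the class of p, so its order is ord_88(23), the smallest k >= 1 with 23^k = 1 mod 88.
n = 88 = 2^3 * 11, phi(88) = 40; the order divides phi(n).
Divisors of 40: 1, 2, 4, 5, 8, 10, 20, 40
Repeated squaring mod 88: 23^1 = 23, 23^2 = 1, 23^4 = 1, 23^8 = 1, 23^16 = 1, 23^32 = 1
Test divisors in increasing order:
  k=1: 23^1 = 23 mod 88
  k=2: 23^2 = 1 mod 88  <- first divisor giving 1
Order = 2

2


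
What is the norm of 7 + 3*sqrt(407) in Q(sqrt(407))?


N(a + b*sqrt(d)) = a^2 - d*b^2
= (7)^2 - (407)*(3)^2
= 49 - 3663
= -3614

-3614


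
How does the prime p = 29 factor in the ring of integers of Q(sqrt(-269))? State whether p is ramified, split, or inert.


K = Q(sqrt(-269)). Since d mod 4 = 3, disc(K) = -1076.
Check p | disc: -1076 mod 29 = 26.
p does not divide disc. Compute Legendre symbol (d/p):
21^((29-1)/2) mod 29 = -1
(d/p) = -1, so p is inert: (p) stays prime with e=1, f=2, g=1.
Therefore p is inert.

inert


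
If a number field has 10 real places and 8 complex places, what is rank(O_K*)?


By Dirichlet's unit theorem:
rank = r1 + r2 - 1
= 10 + 8 - 1
= 17

17


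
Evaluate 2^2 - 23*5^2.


x^2 - d*y^2
= 2^2 - 23*5^2
= 4 - 575
= -571

-571


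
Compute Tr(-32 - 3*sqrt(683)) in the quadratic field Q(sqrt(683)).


Tr(a + b*sqrt(d)) = (a + b*sqrt(d)) + (a - b*sqrt(d)) = 2a
= 2 * (-32)
= -64

-64


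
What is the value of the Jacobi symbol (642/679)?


Compute (642/679) via quadratic reciprocity:
  pull out 2: (2/679) = +1  (since 679 mod 8 = 7)
  reciprocity: (321/679) -> +(679/321)
  reduce: (37/321)
  reciprocity: (37/321) -> +(321/37)
  reduce: (25/37)
  reciprocity: (25/37) -> +(37/25)
  reduce: (12/25)
  pull out 2: (2/25) = +1  (since 25 mod 8 = 1)
  pull out 2: (2/25) = +1  (since 25 mod 8 = 1)
  reciprocity: (3/25) -> +(25/3)
  reduce: (1/3)
  (1/3) = 1
Product of signs = 1

1


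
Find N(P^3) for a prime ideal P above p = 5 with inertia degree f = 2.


N(P^a) = p^(a*f)
= 5^(3*2)
= 5^6
= 15625

15625


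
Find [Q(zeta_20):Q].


The degree equals Euler's totient phi(20).
20 = 2^2 * 5
phi(20) = 8

8


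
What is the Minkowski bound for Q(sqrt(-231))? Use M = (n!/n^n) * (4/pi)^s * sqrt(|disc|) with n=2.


d = -231, d mod 4 = 1, so disc(K) = d = -231; |disc(K)| = 231
Imaginary quadratic field, so n = 2, s = r2 = 1, r1 = 0
M = (n!/n^n) * (4/pi)^s * sqrt(|disc(K)|) = (2!/2^2) * (4/pi)^1 * sqrt(231)
= 0.5 * 1.273240 * 15.198684
= 9.6758

9.6758


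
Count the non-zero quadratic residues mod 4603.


For prime p, the number of non-zero quadratic residues is (p-1)/2.
= (4603-1)/2
= 2301

2301


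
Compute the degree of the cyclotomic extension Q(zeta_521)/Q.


The degree equals Euler's totient phi(521).
521 = 521
phi(521) = 520

520


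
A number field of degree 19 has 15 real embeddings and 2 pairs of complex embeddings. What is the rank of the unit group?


By Dirichlet's unit theorem:
rank = r1 + r2 - 1
= 15 + 2 - 1
= 16

16


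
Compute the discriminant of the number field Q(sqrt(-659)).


For K = Q(sqrt(d)) with d squarefree: disc(K) = d if d = 1 mod 4, and disc(K) = 4d if d = 2 or 3 mod 4.
Here d = -659, and d mod 4 = 1.
d = 1 mod 4 (O_K = Z[(1+sqrt(d))/2]), so disc(K) = d = -659

-659


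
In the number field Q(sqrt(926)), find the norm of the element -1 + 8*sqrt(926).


N(a + b*sqrt(d)) = a^2 - d*b^2
= (-1)^2 - (926)*(8)^2
= 1 - 59264
= -59263

-59263


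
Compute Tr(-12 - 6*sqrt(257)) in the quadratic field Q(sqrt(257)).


Tr(a + b*sqrt(d)) = (a + b*sqrt(d)) + (a - b*sqrt(d)) = 2a
= 2 * (-12)
= -24

-24


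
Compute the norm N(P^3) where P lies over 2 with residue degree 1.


N(P^a) = p^(a*f)
= 2^(3*1)
= 2^3
= 8

8


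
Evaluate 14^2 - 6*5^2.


x^2 - d*y^2
= 14^2 - 6*5^2
= 196 - 150
= 46

46


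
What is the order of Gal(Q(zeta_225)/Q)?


|Gal(Q(zeta_225)/Q)| = phi(225)
= 120

120


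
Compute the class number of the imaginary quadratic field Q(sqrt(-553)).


K = Q(sqrt(-553)). d mod 4 = 3, so D = disc(K) = 4d = -2212
h(K) equals the number of primitive reduced positive-definite forms (a, b, c) = a*x^2 + b*x*y + c*y^2 with b^2 - 4ac = D,
where reduced means |b| <= a <= c, with b >= 0 whenever |b| = a or a = c, and primitive means gcd(a, b, c) = 1.
Reduced forces 3a^2 <= |D| = 2212, so 1 <= a <= 27; b must have the parity of D, and c = (b^2 - D)/(4a) must be an integer >= a.
Enumerate a = 1..27, b in [-a, a]:
  a=1: (1, 0, 553)  [1]
  a=2: (2, 2, 277)  [1]
  a=3..6: none
  a=7: (7, 0, 79)  [1]
  a=8..13: none
  a=14: (14, 14, 43)  [1]
  a=15..16: none
  a=17: (17, -10, 34), (17, 10, 34)  [2]
  a=18: none
  a=19: (19, -12, 31), (19, 12, 31)  [2]
  a=20..27: none
Total reduced forms: 1 + 1 + 1 + 1 + 2 + 2 = 8
h = 8

8


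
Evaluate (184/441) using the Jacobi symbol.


Compute (184/441) via quadratic reciprocity:
  pull out 2: (2/441) = +1  (since 441 mod 8 = 1)
  pull out 2: (2/441) = +1  (since 441 mod 8 = 1)
  pull out 2: (2/441) = +1  (since 441 mod 8 = 1)
  reciprocity: (23/441) -> +(441/23)
  reduce: (4/23)
  pull out 2: (2/23) = +1  (since 23 mod 8 = 7)
  pull out 2: (2/23) = +1  (since 23 mod 8 = 7)
  (1/23) = 1
Product of signs = 1

1


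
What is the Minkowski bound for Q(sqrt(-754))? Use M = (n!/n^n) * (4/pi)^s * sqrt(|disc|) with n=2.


d = -754, d mod 4 = 2, so disc(K) = 4d = -3016; |disc(K)| = 3016
Imaginary quadratic field, so n = 2, s = r2 = 1, r1 = 0
M = (n!/n^n) * (4/pi)^s * sqrt(|disc(K)|) = (2!/2^2) * (4/pi)^1 * sqrt(3016)
= 0.5 * 1.273240 * 54.918121
= 34.9620

34.9620


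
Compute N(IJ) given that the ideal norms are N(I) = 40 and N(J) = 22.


N(IJ) = N(I) * N(J)
= 40 * 22
= 880

880


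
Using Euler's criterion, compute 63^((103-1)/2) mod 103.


p = 103 is prime and the exponent is (p-1)/2 = 51, so by Euler's criterion 63^51 = (63/103) = +1 or -1 mod 103.
Compute by square-and-multiply:
  51 = 32 + 16 + 2 + 1 (binary 110011)
  Repeated squaring mod 103: 63^1 = 63, 63^2 = 55, 63^4 = 38, 63^8 = 2, 63^16 = 4, 63^32 = 16
  63^51 = 63^32 * 63^16 * 63^2 * 63^1 = 16 * 4 * 55 * 63 mod 103
    16 * 4 = 64 = 64 mod 103
    64 * 55 = 3520 = 18 mod 103
    18 * 63 = 1134 = 1 mod 103
  63^51 = 1 mod 103
Result 1: 63 is a quadratic residue mod 103.
63^51 mod 103 = 1

1


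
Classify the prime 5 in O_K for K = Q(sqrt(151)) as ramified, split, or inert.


K = Q(sqrt(151)). Since d mod 4 = 3, disc(K) = 604.
Check p | disc: 604 mod 5 = 4.
p does not divide disc. Compute Legendre symbol (d/p):
1^((5-1)/2) mod 5 = 1
(d/p) = 1, so p splits: (p) = P*P' with e=1, f=1, g=2.
Therefore p is split.

split


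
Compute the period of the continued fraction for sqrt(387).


Run the CF algorithm for sqrt(387).
a_0 = floor(sqrt(387)) = 19; set m_0=0, q_0=1.
Recurrence: m' = q*a - m,  q' = (d - m'^2)/q,  a' = floor((a_0 + m')/q').
  step 1: m=19, q=26, a=1
  step 2: m=7, q=13, a=2
  step 3: m=19, q=2, a=19
  step 4: m=19, q=13, a=2
  step 5: m=7, q=26, a=1
  step 6: m=19, q=1, a=38
a_6 = 2*a_0 = 38, so the period closes here.
sqrt(387) = [19; 1, 2, 19, 2, 1, 38]
Period length = 6

6


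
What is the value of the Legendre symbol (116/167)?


p = 167 is prime, so compute (116/167) with the reciprocity algorithm (Jacobi-symbol steps: pull out 2s via (2/n), flip via reciprocity, reduce):
  pull out 2: (2/167) = +1  (since 167 mod 8 = 7)
  pull out 2: (2/167) = +1  (since 167 mod 8 = 7)
  reciprocity: (29/167) -> +(167/29)
  reduce: (22/29)
  pull out 2: (2/29) = -1  (since 29 mod 8 = 5)
  reciprocity: (11/29) -> +(29/11)
  reduce: (7/11)
  reciprocity: (7/11) -> -(11/7)
  reduce: (4/7)
  pull out 2: (2/7) = +1  (since 7 mod 8 = 7)
  pull out 2: (2/7) = +1  (since 7 mod 8 = 7)
  (1/7) = 1
Product of signs = 1
(116/167) = 1

1


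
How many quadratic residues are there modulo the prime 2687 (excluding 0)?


For prime p, the number of non-zero quadratic residues is (p-1)/2.
= (2687-1)/2
= 1343

1343


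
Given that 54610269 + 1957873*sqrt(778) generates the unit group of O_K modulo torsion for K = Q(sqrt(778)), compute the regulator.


epsilon = 54610269 + 1957873*sqrt(778)
= 1.0922e+08
R = ln(1.0922e+08)
= 18.5089

18.5089


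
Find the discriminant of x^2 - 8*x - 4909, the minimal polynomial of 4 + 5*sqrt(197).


The element 4 + 5*sqrt(197) has minimal polynomial:
x^2 - 8*x - 4909
Discriminant = (-8)^2 - 4*(-4909)
= 64 + 19636
= 19700

19700


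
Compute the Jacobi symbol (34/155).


Compute (34/155) via quadratic reciprocity:
  pull out 2: (2/155) = -1  (since 155 mod 8 = 3)
  reciprocity: (17/155) -> +(155/17)
  reduce: (2/17)
  pull out 2: (2/17) = +1  (since 17 mod 8 = 1)
  (1/17) = 1
Product of signs = -1

-1


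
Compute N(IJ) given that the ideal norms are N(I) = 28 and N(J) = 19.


N(IJ) = N(I) * N(J)
= 28 * 19
= 532

532


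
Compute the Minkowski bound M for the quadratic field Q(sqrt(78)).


d = 78, d mod 4 = 2, so disc(K) = 4d = 312; |disc(K)| = 312
Real quadratic field, so n = 2, s = r2 = 0, r1 = 2
M = (n!/n^n) * (4/pi)^s * sqrt(|disc(K)|) = (2!/2^2) * (4/pi)^0 * sqrt(312)
= 0.5 * 1.000000 * 17.663522
= 8.8318

8.8318


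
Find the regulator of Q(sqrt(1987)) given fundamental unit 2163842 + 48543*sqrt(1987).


epsilon = 2163842 + 48543*sqrt(1987)
= 4.3277e+06
R = ln(4.3277e+06)
= 15.2805

15.2805


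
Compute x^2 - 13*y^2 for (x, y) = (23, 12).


x^2 - d*y^2
= 23^2 - 13*12^2
= 529 - 1872
= -1343

-1343


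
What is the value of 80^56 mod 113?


p = 113 is prime and the exponent is (p-1)/2 = 56, so by Euler's criterion 80^56 = (80/113) = +1 or -1 mod 113.
Compute by square-and-multiply:
  56 = 32 + 16 + 8 (binary 111000)
  Repeated squaring mod 113: 80^1 = 80, 80^2 = 72, 80^4 = 99, 80^8 = 83, 80^16 = 109, 80^32 = 16
  80^56 = 80^32 * 80^16 * 80^8 = 16 * 109 * 83 mod 113
    16 * 109 = 1744 = 49 mod 113
    49 * 83 = 4067 = 112 mod 113
  80^56 = 112 mod 113
Result 112 = p - 1 = -1 mod 113: 80 is a quadratic non-residue mod 113. As a residue in [0, p-1] the value is 112.
80^56 mod 113 = 112

112


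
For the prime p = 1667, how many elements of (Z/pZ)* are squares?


For prime p, the number of non-zero quadratic residues is (p-1)/2.
= (1667-1)/2
= 833

833


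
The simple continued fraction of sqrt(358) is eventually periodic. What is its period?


Run the CF algorithm for sqrt(358).
a_0 = floor(sqrt(358)) = 18; set m_0=0, q_0=1.
Recurrence: m' = q*a - m,  q' = (d - m'^2)/q,  a' = floor((a_0 + m')/q').
  step 1: m=18, q=34, a=1
  step 2: m=16, q=3, a=11
  step 3: m=17, q=23, a=1
  step 4: m=6, q=14, a=1
  step 5: m=8, q=21, a=1
  step 6: m=13, q=9, a=3
  step 7: m=14, q=18, a=1
  step 8: m=4, q=19, a=1
  step 9: m=15, q=7, a=4
  step 10: m=13, q=27, a=1
  step 11: m=14, q=6, a=5
  step 12: m=16, q=17, a=2
  step 13: m=18, q=2, a=18
  step 14: m=18, q=17, a=2
  step 15: m=16, q=6, a=5
  step 16: m=14, q=27, a=1
  step 17: m=13, q=7, a=4
  step 18: m=15, q=19, a=1
  step 19: m=4, q=18, a=1
  step 20: m=14, q=9, a=3
  step 21: m=13, q=21, a=1
  step 22: m=8, q=14, a=1
  step 23: m=6, q=23, a=1
  step 24: m=17, q=3, a=11
  step 25: m=16, q=34, a=1
  step 26: m=18, q=1, a=36
a_26 = 2*a_0 = 36, so the period closes here.
sqrt(358) = [18; 1, 11, 1, 1, 1, 3, 1, 1, 4, 1, 5, 2, 18, 2, 5, 1, 4, 1, 1, 3, 1, 1, 1, 11, 1, 36]
Period length = 26

26


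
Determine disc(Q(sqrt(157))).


For K = Q(sqrt(d)) with d squarefree: disc(K) = d if d = 1 mod 4, and disc(K) = 4d if d = 2 or 3 mod 4.
Here d = 157, and d mod 4 = 1.
d = 1 mod 4 (O_K = Z[(1+sqrt(d))/2]), so disc(K) = d = 157

157


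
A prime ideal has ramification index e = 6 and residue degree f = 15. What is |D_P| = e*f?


|D_P| = e * f
= 6 * 15
= 90

90


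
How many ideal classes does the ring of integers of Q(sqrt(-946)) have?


K = Q(sqrt(-946)). d mod 4 = 2, so D = disc(K) = 4d = -3784
h(K) equals the number of primitive reduced positive-definite forms (a, b, c) = a*x^2 + b*x*y + c*y^2 with b^2 - 4ac = D,
where reduced means |b| <= a <= c, with b >= 0 whenever |b| = a or a = c, and primitive means gcd(a, b, c) = 1.
Reduced forces 3a^2 <= |D| = 3784, so 1 <= a <= 35; b must have the parity of D, and c = (b^2 - D)/(4a) must be an integer >= a.
Enumerate a = 1..35, b in [-a, a]:
  a=1: (1, 0, 946)  [1]
  a=2: (2, 0, 473)  [1]
  a=3..4: none
  a=5: (5, -4, 190), (5, 4, 190)  [2]
  a=6..9: none
  a=10: (10, -4, 95), (10, 4, 95)  [2]
  a=11: (11, 0, 86)  [1]
  a=12: none
  a=13: (13, -8, 74), (13, 8, 74)  [2]
  a=14..18: none
  a=19: (19, -4, 50), (19, 4, 50)  [2]
  a=20..21: none
  a=22: (22, 0, 43)  [1]
  a=23..24: none
  a=25: (25, -4, 38), (25, 4, 38)  [2]
  a=26: (26, -8, 37), (26, 8, 37)  [2]
  a=27..35: none
Total reduced forms: 1 + 1 + 2 + 2 + 1 + 2 + 2 + 1 + 2 + 2 = 16
h = 16

16


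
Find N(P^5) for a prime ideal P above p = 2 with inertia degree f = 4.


N(P^a) = p^(a*f)
= 2^(5*4)
= 2^20
= 1048576

1048576


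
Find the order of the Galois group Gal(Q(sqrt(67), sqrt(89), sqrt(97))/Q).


The 3 square roots of distinct primes are multiplicatively independent over Q,
so [K:Q] = 2^3 and Gal(K/Q) is isomorphic to (Z/2Z)^3.
|Gal| = 2^3 = 8

8
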